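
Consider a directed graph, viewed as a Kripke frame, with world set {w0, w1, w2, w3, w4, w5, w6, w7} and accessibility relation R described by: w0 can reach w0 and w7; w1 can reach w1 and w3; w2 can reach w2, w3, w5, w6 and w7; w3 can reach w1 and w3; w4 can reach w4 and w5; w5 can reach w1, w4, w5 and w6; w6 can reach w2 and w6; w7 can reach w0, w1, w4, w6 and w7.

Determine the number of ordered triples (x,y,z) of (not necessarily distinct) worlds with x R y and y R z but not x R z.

19

Enumerating: (w0,w7,w1), (w0,w7,w4), (w0,w7,w6), (w2,w3,w1), (w2,w5,w1), (w2,w5,w4), (w2,w7,w0), (w2,w7,w1), (w2,w7,w4), (w4,w5,w1), (w4,w5,w6), (w5,w1,w3), … and 7 more.
Total: 19.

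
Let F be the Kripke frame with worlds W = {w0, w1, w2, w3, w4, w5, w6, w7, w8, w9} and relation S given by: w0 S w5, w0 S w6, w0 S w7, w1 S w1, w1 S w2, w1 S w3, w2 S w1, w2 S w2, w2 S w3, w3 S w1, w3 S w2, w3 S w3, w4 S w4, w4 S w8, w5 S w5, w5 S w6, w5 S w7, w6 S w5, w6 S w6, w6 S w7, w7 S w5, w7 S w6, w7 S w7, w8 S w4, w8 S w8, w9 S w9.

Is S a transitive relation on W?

Transitive: yes — every two-step S-path is closed by a direct edge.

Yes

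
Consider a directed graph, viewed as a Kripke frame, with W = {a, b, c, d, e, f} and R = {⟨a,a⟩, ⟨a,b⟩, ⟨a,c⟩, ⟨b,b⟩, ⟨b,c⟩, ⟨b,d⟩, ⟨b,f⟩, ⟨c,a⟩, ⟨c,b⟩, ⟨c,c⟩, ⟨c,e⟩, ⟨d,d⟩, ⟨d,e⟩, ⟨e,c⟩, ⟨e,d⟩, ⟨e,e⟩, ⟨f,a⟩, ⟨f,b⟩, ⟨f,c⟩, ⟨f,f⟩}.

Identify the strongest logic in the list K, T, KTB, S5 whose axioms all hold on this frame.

T

Reflexive (axiom T): yes — every world is R-related to itself.
Symmetric (axiom B): no — a R b but not b R a.
Euclidean (axiom 5): no — b R c and b R d, but not c R d.
So F validates K, T; KTB would additionally require R to be symmetric. The strongest is T.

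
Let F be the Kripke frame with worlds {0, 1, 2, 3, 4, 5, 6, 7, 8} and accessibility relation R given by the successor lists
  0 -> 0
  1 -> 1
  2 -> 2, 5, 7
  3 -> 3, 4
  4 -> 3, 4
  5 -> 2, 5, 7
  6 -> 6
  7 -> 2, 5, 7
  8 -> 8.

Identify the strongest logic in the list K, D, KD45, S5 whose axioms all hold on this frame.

Serial (axiom D): yes — every world has a successor (e.g. 0 R 0).
Euclidean (axiom 5): yes — any two successors of a common world are R-related.
Transitive (axiom 4): yes — every two-step R-path is closed by a direct edge.
Reflexive (axiom T): yes — every world is R-related to itself.
So F validates K, D, KD45, S5. The strongest is S5.

S5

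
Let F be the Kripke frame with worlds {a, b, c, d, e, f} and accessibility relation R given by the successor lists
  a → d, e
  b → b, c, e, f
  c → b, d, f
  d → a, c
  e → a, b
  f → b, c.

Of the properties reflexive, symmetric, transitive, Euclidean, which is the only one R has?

Reflexive: no — a is not related to itself.
Symmetric: yes — every pair in R has its reverse in R.
Transitive: no — a R d and d R c, but not a R c.
Euclidean: no — a R d and a R e, but not d R e.
Only symmetric holds.

symmetric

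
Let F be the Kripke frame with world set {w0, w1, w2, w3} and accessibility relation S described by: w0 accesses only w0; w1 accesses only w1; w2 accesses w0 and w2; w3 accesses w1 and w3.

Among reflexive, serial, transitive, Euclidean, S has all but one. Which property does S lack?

Reflexive: yes — every world is S-related to itself.
Serial: yes — every world has a successor (e.g. w0 S w0).
Transitive: yes — every two-step S-path is closed by a direct edge.
Euclidean: no — w2 S w0 and w2 S w2, but not w0 S w2.
Only Euclidean fails.

Euclidean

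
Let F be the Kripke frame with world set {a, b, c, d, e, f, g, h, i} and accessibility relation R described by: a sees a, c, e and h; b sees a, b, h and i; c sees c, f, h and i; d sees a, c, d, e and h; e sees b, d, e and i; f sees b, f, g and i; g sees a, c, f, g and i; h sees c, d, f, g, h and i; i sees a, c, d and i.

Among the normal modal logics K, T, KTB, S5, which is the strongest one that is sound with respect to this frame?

Reflexive (axiom T): yes — every world is R-related to itself.
Symmetric (axiom B): no — a R c but not c R a.
Euclidean (axiom 5): no — a R c and a R e, but not c R e.
So F validates K, T; KTB would additionally require R to be symmetric. The strongest is T.

T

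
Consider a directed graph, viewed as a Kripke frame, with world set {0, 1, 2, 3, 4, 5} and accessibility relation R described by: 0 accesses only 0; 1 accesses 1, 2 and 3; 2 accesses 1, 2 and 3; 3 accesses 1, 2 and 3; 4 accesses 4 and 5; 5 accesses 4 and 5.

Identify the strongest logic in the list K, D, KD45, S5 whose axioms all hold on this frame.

S5

Serial (axiom D): yes — every world has a successor (e.g. 0 R 0).
Euclidean (axiom 5): yes — any two successors of a common world are R-related.
Transitive (axiom 4): yes — every two-step R-path is closed by a direct edge.
Reflexive (axiom T): yes — every world is R-related to itself.
So F validates K, D, KD45, S5. The strongest is S5.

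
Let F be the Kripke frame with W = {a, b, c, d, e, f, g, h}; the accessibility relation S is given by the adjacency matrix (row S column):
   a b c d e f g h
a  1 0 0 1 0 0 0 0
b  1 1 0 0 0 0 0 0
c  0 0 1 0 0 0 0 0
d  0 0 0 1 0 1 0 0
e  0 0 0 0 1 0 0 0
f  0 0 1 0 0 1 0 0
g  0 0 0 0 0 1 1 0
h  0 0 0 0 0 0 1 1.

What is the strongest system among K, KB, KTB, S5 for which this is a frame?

K

Symmetric (axiom B): no — a S d but not d S a.
Reflexive (axiom T): yes — every world is S-related to itself.
Euclidean (axiom 5): no — a S d and a S a, but not d S a.
So F validates K; KB would additionally require S to be symmetric. The strongest is K.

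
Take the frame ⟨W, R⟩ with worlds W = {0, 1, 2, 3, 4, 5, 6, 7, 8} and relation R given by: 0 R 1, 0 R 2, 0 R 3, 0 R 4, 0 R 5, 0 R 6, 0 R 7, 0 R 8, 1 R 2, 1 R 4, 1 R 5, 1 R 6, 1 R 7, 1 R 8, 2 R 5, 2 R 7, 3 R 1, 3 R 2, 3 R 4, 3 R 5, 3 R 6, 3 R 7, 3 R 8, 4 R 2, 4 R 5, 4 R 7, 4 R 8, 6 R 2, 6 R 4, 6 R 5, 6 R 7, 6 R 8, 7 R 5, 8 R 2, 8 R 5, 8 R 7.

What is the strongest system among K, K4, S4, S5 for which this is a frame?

Transitive (axiom 4): yes — every two-step R-path is closed by a direct edge.
Reflexive (axiom T): no — 0 is not related to itself.
Euclidean (axiom 5): no — 0 R 1 and 0 R 3, but not 1 R 3.
So F validates K, K4; S4 would additionally require R to be reflexive. The strongest is K4.

K4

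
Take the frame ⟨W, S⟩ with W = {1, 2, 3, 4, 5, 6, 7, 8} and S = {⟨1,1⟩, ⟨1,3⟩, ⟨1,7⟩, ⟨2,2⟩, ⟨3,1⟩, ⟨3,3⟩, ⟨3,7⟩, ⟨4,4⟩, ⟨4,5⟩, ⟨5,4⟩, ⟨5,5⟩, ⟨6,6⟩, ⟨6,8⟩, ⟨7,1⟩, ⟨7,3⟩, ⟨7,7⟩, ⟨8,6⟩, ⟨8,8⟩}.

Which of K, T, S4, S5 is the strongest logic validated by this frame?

Reflexive (axiom T): yes — every world is S-related to itself.
Transitive (axiom 4): yes — every two-step S-path is closed by a direct edge.
Euclidean (axiom 5): yes — any two successors of a common world are S-related.
So F validates K, T, S4, S5. The strongest is S5.

S5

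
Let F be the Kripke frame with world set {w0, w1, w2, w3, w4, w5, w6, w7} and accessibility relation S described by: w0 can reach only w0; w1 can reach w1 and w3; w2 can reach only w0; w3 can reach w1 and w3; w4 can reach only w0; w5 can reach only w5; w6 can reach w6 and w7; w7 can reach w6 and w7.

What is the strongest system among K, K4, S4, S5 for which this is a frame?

K4

Transitive (axiom 4): yes — every two-step S-path is closed by a direct edge.
Reflexive (axiom T): no — w2 is not related to itself.
Euclidean (axiom 5): yes — any two successors of a common world are S-related.
So F validates K, K4; S4 would additionally require S to be reflexive. The strongest is K4.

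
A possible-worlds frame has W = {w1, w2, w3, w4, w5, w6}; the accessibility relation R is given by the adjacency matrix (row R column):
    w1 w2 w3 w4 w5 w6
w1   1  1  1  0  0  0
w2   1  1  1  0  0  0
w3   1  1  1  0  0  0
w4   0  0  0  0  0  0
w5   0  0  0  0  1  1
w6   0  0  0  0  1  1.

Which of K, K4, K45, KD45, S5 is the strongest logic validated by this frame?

K45

Transitive (axiom 4): yes — every two-step R-path is closed by a direct edge.
Euclidean (axiom 5): yes — any two successors of a common world are R-related.
Serial (axiom D): no — w4 has no R-successor.
Reflexive (axiom T): no — w4 is not related to itself.
So F validates K, K4, K45; KD45 would additionally require R to be serial. The strongest is K45.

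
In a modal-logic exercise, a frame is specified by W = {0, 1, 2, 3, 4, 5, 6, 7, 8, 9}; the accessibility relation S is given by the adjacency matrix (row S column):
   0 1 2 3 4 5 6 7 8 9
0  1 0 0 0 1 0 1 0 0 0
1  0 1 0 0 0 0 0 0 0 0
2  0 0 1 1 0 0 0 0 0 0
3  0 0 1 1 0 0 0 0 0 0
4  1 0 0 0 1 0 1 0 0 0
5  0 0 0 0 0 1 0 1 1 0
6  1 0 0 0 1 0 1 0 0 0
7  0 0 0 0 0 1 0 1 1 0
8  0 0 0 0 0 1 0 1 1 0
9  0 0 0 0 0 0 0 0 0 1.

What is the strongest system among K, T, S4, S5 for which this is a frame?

S5

Reflexive (axiom T): yes — every world is S-related to itself.
Transitive (axiom 4): yes — every two-step S-path is closed by a direct edge.
Euclidean (axiom 5): yes — any two successors of a common world are S-related.
So F validates K, T, S4, S5. The strongest is S5.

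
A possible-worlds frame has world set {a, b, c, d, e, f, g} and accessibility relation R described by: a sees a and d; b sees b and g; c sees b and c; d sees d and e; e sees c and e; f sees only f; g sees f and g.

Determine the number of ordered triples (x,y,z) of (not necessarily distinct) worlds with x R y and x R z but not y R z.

6

Enumerating: (a,d,a), (b,g,b), (c,b,c), (d,e,d), (e,c,e), (g,f,g).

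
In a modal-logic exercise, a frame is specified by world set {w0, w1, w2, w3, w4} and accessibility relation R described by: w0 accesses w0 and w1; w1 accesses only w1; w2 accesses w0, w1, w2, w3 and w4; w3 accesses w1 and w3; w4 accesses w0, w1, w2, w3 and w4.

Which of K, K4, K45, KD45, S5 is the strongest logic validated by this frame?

K4

Transitive (axiom 4): yes — every two-step R-path is closed by a direct edge.
Euclidean (axiom 5): no — w2 R w0 and w2 R w3, but not w0 R w3.
Serial (axiom D): yes — every world has a successor (e.g. w0 R w0).
Reflexive (axiom T): yes — every world is R-related to itself.
So F validates K, K4; K45 would additionally require R to be Euclidean. The strongest is K4.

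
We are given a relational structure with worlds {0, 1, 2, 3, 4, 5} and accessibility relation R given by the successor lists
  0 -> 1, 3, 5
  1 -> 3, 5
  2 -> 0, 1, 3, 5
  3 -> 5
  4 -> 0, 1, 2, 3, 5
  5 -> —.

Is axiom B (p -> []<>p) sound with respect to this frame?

No

By correspondence theory, B is valid on a frame iff R is symmetric.
Symmetric: no — 0 R 1 but not 1 R 0.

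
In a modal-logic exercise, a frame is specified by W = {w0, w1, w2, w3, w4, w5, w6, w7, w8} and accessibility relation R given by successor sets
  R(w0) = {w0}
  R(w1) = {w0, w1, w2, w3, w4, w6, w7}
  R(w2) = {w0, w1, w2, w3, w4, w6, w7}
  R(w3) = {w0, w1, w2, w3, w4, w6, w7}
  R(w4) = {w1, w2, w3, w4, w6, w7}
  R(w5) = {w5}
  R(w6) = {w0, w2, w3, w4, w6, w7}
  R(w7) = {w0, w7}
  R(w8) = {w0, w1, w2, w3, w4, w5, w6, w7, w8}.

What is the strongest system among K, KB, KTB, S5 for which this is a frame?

K

Symmetric (axiom B): no — w1 R w0 but not w0 R w1.
Reflexive (axiom T): yes — every world is R-related to itself.
Euclidean (axiom 5): no — w1 R w0 and w1 R w2, but not w0 R w2.
So F validates K; KB would additionally require R to be symmetric. The strongest is K.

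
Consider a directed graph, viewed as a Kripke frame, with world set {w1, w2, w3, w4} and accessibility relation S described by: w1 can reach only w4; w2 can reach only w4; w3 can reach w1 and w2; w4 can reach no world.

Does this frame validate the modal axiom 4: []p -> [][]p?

The schema 4 characterises exactly the transitive frames.
Transitive: no — w3 S w1 and w1 S w4, but not w3 S w4.

No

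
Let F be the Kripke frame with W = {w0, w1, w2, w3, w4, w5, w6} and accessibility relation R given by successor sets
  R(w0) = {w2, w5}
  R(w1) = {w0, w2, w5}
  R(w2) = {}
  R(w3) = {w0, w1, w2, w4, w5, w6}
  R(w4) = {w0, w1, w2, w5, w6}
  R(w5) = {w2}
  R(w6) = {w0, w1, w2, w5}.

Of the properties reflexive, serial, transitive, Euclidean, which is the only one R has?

transitive

Reflexive: no — w0 is not related to itself.
Serial: no — w2 has no R-successor.
Transitive: yes — every two-step R-path is closed by a direct edge.
Euclidean: no — w0 R w2 and w0 R w5, but not w2 R w5.
Only transitive holds.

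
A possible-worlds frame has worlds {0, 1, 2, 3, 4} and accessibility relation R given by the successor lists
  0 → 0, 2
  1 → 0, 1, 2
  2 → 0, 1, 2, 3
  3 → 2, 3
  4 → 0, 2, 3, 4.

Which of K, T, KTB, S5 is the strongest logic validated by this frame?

Reflexive (axiom T): yes — every world is R-related to itself.
Symmetric (axiom B): no — 1 R 0 but not 0 R 1.
Euclidean (axiom 5): no — 2 R 0 and 2 R 1, but not 0 R 1.
So F validates K, T; KTB would additionally require R to be symmetric. The strongest is T.

T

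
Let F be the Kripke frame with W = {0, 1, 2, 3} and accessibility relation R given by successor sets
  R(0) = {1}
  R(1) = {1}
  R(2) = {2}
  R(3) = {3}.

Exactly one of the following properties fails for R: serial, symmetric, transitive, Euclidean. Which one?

symmetric

Serial: yes — every world has a successor (e.g. 0 R 1).
Symmetric: no — 0 R 1 but not 1 R 0.
Transitive: yes — every two-step R-path is closed by a direct edge.
Euclidean: yes — any two successors of a common world are R-related.
Only symmetric fails.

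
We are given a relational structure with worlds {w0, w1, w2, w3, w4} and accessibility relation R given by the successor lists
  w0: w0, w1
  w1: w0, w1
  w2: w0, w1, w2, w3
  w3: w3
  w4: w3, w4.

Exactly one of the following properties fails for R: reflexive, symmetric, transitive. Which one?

Reflexive: yes — every world is R-related to itself.
Symmetric: no — w2 R w0 but not w0 R w2.
Transitive: yes — every two-step R-path is closed by a direct edge.
Only symmetric fails.

symmetric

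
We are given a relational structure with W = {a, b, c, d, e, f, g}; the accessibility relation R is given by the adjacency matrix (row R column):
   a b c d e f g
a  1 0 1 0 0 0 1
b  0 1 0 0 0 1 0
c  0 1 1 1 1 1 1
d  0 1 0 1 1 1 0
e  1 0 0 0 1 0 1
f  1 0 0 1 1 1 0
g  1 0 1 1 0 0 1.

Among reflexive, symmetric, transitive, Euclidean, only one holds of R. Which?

reflexive

Reflexive: yes — every world is R-related to itself.
Symmetric: no — a R c but not c R a.
Transitive: no — a R c and c R b, but not a R b.
Euclidean: no — c R b and c R d, but not b R d.
Only reflexive holds.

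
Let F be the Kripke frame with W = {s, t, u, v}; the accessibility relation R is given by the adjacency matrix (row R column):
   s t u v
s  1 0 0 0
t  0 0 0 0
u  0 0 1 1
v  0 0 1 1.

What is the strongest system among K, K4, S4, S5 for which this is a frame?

K4

Transitive (axiom 4): yes — every two-step R-path is closed by a direct edge.
Reflexive (axiom T): no — t is not related to itself.
Euclidean (axiom 5): yes — any two successors of a common world are R-related.
So F validates K, K4; S4 would additionally require R to be reflexive. The strongest is K4.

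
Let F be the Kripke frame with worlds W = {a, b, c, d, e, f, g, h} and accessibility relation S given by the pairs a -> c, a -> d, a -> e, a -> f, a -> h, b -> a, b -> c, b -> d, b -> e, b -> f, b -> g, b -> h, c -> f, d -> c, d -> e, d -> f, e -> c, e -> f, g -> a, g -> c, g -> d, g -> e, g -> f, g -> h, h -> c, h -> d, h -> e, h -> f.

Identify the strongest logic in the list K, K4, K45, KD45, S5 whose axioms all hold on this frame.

Transitive (axiom 4): yes — every two-step S-path is closed by a direct edge.
Euclidean (axiom 5): no — a S c and a S d, but not c S d.
Serial (axiom D): no — f has no S-successor.
Reflexive (axiom T): no — a is not related to itself.
So F validates K, K4; K45 would additionally require S to be Euclidean. The strongest is K4.

K4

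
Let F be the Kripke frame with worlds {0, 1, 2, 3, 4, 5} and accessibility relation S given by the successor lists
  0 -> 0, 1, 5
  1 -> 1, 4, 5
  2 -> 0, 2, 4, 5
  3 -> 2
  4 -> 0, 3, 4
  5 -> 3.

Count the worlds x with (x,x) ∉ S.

Enumerating: 3, 5.

2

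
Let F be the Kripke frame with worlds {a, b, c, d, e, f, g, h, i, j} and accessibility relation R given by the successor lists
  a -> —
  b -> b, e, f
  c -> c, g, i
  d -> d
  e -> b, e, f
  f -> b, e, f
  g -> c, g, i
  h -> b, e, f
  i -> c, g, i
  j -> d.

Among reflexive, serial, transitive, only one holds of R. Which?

transitive

Reflexive: no — a is not related to itself.
Serial: no — a has no R-successor.
Transitive: yes — every two-step R-path is closed by a direct edge.
Only transitive holds.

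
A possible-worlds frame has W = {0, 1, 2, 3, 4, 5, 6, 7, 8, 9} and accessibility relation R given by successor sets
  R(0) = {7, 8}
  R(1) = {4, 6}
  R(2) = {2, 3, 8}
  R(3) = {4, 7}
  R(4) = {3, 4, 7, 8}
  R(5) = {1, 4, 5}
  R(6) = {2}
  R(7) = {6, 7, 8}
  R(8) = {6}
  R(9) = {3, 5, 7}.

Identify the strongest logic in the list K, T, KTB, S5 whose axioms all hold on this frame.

Reflexive (axiom T): no — 0 is not related to itself.
Symmetric (axiom B): no — 0 R 7 but not 7 R 0.
Euclidean (axiom 5): no — 0 R 8 and 0 R 7, but not 8 R 7.
So F validates K; T would additionally require R to be reflexive. The strongest is K.

K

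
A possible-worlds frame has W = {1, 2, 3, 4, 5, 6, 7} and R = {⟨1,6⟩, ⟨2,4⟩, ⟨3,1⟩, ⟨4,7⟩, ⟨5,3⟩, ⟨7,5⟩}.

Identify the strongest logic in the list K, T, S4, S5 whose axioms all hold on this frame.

Reflexive (axiom T): no — 1 is not related to itself.
Transitive (axiom 4): no — 2 R 4 and 4 R 7, but not 2 R 7.
Euclidean (axiom 5): no — 1 R 6 and 1 R 6, but not 6 R 6.
So F validates K; T would additionally require R to be reflexive. The strongest is K.

K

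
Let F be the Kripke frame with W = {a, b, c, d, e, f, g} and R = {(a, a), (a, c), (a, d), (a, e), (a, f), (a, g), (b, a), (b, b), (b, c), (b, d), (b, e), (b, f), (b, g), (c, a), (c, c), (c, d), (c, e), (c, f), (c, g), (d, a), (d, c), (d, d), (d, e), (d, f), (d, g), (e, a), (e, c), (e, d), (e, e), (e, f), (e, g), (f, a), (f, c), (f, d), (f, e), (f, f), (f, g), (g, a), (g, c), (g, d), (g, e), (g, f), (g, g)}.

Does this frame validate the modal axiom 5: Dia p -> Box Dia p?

No

Axiom 5 corresponds to the accessibility relation being Euclidean.
Euclidean: no — b R a and b R b, but not a R b.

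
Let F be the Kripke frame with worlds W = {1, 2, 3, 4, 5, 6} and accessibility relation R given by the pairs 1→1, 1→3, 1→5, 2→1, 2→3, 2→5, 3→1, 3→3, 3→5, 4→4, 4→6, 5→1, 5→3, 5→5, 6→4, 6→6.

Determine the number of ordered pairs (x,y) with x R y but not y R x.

3

Enumerating: (2,1), (2,3), (2,5).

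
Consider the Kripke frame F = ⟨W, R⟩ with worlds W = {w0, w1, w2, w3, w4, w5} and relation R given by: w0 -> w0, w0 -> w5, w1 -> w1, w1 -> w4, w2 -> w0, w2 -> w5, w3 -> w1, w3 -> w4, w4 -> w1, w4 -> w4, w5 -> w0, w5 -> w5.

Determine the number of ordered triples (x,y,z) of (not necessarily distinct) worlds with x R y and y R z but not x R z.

0

R is transitive; there are no such tuples.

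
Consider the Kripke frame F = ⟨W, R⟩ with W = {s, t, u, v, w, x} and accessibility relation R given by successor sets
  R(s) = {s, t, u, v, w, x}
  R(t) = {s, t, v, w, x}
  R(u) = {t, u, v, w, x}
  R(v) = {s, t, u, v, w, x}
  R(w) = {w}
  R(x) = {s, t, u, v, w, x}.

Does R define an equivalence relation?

Reflexive: yes — every world is R-related to itself.
Symmetric: no — s R u but not u R s.
Transitive: no — t R s and s R u, but not t R u.
So R is not an equivalence relation.

No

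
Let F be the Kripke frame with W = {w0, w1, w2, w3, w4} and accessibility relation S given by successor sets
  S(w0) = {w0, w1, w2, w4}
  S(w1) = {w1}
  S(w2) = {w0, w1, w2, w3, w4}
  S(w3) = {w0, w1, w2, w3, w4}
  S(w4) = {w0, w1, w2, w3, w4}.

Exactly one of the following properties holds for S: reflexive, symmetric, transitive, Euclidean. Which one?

reflexive

Reflexive: yes — every world is S-related to itself.
Symmetric: no — w0 S w1 but not w1 S w0.
Transitive: no — w0 S w2 and w2 S w3, but not w0 S w3.
Euclidean: no — w0 S w1 and w0 S w2, but not w1 S w2.
Only reflexive holds.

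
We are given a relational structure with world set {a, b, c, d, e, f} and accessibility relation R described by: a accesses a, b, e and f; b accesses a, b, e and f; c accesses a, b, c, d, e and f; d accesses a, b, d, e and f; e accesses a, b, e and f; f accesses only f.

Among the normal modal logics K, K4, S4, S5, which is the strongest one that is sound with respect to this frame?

Transitive (axiom 4): yes — every two-step R-path is closed by a direct edge.
Reflexive (axiom T): yes — every world is R-related to itself.
Euclidean (axiom 5): no — a R f and a R b, but not f R b.
So F validates K, K4, S4; S5 would additionally require R to be Euclidean. The strongest is S4.

S4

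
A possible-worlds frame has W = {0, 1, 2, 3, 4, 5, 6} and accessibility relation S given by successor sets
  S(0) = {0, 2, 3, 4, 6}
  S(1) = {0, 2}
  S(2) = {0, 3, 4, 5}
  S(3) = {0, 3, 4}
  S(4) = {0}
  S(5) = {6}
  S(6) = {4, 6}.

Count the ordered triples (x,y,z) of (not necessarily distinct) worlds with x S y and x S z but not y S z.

Enumerating: (0,2,2), (0,2,6), (0,3,2), (0,3,6), (0,4,2), (0,4,3), (0,4,4), (0,4,6), (0,6,0), (0,6,2), (0,6,3), (1,2,2), … and 13 more.
Total: 25.

25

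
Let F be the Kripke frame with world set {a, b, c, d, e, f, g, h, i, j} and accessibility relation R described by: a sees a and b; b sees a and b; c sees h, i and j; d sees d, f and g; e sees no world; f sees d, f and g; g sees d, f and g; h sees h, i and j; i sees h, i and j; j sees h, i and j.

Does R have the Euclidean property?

Euclidean: yes — any two successors of a common world are R-related.

Yes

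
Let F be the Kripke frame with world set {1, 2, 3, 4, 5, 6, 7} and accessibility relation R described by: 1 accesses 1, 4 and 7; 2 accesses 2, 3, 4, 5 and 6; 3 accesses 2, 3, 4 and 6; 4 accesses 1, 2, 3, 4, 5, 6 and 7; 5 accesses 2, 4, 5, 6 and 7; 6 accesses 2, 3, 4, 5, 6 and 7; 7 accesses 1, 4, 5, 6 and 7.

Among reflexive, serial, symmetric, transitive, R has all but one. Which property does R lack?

Reflexive: yes — every world is R-related to itself.
Serial: yes — every world has a successor (e.g. 1 R 1).
Symmetric: yes — every pair in R has its reverse in R.
Transitive: no — 1 R 4 and 4 R 2, but not 1 R 2.
Only transitive fails.

transitive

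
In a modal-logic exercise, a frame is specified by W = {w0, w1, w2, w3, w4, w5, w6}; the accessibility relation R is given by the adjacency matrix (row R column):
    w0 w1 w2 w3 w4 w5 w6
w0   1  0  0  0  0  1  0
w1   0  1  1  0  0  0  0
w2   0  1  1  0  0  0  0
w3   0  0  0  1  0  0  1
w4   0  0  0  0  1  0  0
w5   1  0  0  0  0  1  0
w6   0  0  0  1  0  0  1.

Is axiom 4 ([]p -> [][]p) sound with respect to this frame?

Axiom 4 corresponds to the accessibility relation being transitive.
Transitive: yes — every two-step R-path is closed by a direct edge.

Yes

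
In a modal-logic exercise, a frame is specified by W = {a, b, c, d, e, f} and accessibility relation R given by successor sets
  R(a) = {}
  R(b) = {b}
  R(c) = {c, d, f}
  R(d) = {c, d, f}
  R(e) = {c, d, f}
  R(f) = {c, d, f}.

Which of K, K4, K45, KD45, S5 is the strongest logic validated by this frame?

Transitive (axiom 4): yes — every two-step R-path is closed by a direct edge.
Euclidean (axiom 5): yes — any two successors of a common world are R-related.
Serial (axiom D): no — a has no R-successor.
Reflexive (axiom T): no — a is not related to itself.
So F validates K, K4, K45; KD45 would additionally require R to be serial. The strongest is K45.

K45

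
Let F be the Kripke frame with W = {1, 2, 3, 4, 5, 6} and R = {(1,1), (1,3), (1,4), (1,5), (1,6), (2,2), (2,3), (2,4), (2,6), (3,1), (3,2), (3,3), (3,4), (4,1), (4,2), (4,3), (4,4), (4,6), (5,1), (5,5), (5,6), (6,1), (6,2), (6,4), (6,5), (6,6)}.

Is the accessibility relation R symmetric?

Yes

Symmetric: yes — every pair in R has its reverse in R.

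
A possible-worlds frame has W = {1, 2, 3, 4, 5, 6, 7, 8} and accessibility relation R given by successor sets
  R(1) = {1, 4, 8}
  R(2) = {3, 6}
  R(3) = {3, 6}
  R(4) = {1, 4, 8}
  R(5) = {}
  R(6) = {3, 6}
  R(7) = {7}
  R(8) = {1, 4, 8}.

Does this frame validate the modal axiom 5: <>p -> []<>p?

The schema 5 characterises exactly the Euclidean frames.
Euclidean: yes — any two successors of a common world are R-related.

Yes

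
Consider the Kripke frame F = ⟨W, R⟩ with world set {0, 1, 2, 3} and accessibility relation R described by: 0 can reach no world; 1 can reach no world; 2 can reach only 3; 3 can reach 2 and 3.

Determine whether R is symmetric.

Symmetric: yes — every pair in R has its reverse in R.

Yes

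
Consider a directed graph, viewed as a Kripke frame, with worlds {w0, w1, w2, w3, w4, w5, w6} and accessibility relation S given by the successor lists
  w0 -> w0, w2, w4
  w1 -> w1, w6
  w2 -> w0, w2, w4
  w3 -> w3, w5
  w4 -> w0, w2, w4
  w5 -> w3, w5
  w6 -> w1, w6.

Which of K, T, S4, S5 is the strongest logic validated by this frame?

Reflexive (axiom T): yes — every world is S-related to itself.
Transitive (axiom 4): yes — every two-step S-path is closed by a direct edge.
Euclidean (axiom 5): yes — any two successors of a common world are S-related.
So F validates K, T, S4, S5. The strongest is S5.

S5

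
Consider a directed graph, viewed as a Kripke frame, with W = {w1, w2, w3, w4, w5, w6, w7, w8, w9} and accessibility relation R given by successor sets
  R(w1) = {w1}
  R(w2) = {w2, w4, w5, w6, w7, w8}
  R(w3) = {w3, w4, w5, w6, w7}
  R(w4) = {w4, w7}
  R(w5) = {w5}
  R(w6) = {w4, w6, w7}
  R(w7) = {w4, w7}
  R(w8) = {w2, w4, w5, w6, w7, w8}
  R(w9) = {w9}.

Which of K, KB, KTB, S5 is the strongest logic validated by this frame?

Symmetric (axiom B): no — w2 R w4 but not w4 R w2.
Reflexive (axiom T): yes — every world is R-related to itself.
Euclidean (axiom 5): no — w2 R w4 and w2 R w5, but not w4 R w5.
So F validates K; KB would additionally require R to be symmetric. The strongest is K.

K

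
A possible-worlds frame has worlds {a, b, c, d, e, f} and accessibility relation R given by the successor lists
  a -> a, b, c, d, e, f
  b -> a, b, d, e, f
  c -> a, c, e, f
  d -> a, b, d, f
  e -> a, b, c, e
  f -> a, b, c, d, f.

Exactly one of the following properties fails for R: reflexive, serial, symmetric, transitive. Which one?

Reflexive: yes — every world is R-related to itself.
Serial: yes — every world has a successor (e.g. a R a).
Symmetric: yes — every pair in R has its reverse in R.
Transitive: no — b R a and a R c, but not b R c.
Only transitive fails.

transitive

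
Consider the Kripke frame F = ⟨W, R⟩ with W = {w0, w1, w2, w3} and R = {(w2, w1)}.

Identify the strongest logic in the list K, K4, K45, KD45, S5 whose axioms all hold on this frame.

Transitive (axiom 4): yes — every two-step R-path is closed by a direct edge.
Euclidean (axiom 5): no — w2 R w1 and w2 R w1, but not w1 R w1.
Serial (axiom D): no — w0 has no R-successor.
Reflexive (axiom T): no — w0 is not related to itself.
So F validates K, K4; K45 would additionally require R to be Euclidean. The strongest is K4.

K4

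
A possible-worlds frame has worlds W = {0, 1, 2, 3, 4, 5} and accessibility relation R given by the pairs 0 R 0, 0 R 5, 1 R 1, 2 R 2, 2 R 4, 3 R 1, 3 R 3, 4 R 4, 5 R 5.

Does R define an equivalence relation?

No

Reflexive: yes — every world is R-related to itself.
Symmetric: no — 0 R 5 but not 5 R 0.
Transitive: yes — every two-step R-path is closed by a direct edge.
So R is not an equivalence relation.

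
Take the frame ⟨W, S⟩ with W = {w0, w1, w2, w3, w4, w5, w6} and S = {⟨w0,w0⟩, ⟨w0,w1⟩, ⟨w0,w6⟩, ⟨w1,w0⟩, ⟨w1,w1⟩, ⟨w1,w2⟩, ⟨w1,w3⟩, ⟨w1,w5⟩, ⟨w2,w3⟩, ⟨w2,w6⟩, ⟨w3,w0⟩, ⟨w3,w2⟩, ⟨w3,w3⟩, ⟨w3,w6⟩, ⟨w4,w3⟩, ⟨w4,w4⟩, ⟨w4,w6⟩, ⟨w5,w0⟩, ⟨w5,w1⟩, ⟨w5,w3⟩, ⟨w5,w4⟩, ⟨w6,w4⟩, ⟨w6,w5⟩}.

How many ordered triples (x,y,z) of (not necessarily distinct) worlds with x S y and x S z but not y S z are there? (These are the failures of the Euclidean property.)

Enumerating: (w0,w1,w6), (w0,w6,w0), (w0,w6,w1), (w0,w6,w6), (w1,w0,w2), (w1,w0,w3), (w1,w0,w5), (w1,w2,w0), (w1,w2,w1), (w1,w2,w2), (w1,w2,w5), (w1,w3,w1), … and 25 more.
Total: 37.

37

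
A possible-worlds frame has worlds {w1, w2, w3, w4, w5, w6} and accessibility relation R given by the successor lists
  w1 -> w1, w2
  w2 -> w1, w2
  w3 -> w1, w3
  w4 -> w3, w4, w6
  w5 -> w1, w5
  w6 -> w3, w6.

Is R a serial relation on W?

Yes

Serial: yes — every world has a successor (e.g. w1 R w1).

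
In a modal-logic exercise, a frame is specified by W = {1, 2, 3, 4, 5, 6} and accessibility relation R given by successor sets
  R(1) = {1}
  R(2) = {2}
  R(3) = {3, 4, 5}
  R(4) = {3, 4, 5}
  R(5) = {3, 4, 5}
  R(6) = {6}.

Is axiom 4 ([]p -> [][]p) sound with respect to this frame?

Axiom 4 corresponds to the accessibility relation being transitive.
Transitive: yes — every two-step R-path is closed by a direct edge.

Yes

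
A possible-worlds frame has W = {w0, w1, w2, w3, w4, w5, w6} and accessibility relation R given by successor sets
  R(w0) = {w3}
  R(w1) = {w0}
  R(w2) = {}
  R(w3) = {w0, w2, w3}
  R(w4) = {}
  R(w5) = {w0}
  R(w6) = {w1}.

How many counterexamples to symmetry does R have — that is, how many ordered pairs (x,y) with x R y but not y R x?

Enumerating: (w1,w0), (w3,w2), (w5,w0), (w6,w1).

4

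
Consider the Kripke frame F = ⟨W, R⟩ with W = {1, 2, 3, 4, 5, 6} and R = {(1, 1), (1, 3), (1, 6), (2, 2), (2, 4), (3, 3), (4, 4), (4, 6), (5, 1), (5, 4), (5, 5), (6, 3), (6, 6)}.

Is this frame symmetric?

No

Symmetric: no — 1 R 3 but not 3 R 1.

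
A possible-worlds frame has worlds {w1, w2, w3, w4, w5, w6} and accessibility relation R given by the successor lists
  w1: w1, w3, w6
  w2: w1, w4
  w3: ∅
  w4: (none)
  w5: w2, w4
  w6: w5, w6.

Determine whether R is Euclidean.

No

Euclidean: no — w1 R w3 and w1 R w6, but not w3 R w6.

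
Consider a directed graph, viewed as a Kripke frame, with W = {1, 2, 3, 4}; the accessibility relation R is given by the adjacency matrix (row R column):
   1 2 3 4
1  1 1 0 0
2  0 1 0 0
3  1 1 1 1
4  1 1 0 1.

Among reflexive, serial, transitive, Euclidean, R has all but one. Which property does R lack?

Euclidean

Reflexive: yes — every world is R-related to itself.
Serial: yes — every world has a successor (e.g. 1 R 1).
Transitive: yes — every two-step R-path is closed by a direct edge.
Euclidean: no — 3 R 1 and 3 R 4, but not 1 R 4.
Only Euclidean fails.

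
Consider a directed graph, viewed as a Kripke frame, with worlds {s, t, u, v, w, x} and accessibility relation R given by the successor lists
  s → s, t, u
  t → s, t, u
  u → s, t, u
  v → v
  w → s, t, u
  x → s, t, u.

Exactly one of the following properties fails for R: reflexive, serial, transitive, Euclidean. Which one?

reflexive

Reflexive: no — w is not related to itself.
Serial: yes — every world has a successor (e.g. s R s).
Transitive: yes — every two-step R-path is closed by a direct edge.
Euclidean: yes — any two successors of a common world are R-related.
Only reflexive fails.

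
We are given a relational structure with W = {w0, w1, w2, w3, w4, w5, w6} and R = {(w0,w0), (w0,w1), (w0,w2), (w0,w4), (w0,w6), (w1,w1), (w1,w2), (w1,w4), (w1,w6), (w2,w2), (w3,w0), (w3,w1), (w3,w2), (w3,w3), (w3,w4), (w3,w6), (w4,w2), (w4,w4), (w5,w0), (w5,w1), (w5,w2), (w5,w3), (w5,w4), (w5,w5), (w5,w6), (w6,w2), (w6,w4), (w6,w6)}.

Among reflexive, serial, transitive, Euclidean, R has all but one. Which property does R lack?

Euclidean

Reflexive: yes — every world is R-related to itself.
Serial: yes — every world has a successor (e.g. w0 R w0).
Transitive: yes — every two-step R-path is closed by a direct edge.
Euclidean: no — w0 R w2 and w0 R w1, but not w2 R w1.
Only Euclidean fails.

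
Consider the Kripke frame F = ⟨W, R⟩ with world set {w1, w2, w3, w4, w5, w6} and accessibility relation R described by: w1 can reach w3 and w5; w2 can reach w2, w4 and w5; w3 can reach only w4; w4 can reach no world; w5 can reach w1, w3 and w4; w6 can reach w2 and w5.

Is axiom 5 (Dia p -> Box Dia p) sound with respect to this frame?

The schema 5 characterises exactly the Euclidean frames.
Euclidean: no — w1 R w3 and w1 R w5, but not w3 R w5.

No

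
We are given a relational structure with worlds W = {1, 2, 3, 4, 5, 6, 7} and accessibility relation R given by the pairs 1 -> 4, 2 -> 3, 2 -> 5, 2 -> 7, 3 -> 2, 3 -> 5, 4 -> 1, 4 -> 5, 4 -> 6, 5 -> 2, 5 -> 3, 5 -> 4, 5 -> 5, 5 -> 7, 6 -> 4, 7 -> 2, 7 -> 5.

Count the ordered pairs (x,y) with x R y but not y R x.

0

R is symmetric; there are no such tuples.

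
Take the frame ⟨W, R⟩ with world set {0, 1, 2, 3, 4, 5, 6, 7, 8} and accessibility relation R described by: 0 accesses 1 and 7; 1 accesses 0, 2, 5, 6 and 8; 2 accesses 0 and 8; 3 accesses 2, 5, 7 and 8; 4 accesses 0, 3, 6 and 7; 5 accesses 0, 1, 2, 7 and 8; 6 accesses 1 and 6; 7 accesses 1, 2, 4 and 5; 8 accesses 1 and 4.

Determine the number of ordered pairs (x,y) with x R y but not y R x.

17

Enumerating: (0,7), (1,2), (2,0), (2,8), (3,2), (3,5), (3,7), (3,8), (4,0), (4,3), (4,6), (5,0), (5,2), (5,8), (7,1), (7,2), (8,4).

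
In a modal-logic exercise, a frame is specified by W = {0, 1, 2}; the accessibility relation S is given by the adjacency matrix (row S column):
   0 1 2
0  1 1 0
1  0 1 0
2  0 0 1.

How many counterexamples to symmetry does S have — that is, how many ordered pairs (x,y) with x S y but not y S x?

1

Enumerating: (0,1).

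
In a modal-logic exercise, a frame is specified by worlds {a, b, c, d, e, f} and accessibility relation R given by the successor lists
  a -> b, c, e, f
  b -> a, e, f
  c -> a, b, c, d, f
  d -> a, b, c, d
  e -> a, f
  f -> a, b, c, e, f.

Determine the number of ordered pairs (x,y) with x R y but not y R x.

4

Enumerating: (b,e), (c,b), (d,a), (d,b).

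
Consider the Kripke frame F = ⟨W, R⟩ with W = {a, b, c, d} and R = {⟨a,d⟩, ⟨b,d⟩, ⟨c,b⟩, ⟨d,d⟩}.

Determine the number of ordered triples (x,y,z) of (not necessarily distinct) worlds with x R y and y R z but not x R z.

1

Enumerating: (c,b,d).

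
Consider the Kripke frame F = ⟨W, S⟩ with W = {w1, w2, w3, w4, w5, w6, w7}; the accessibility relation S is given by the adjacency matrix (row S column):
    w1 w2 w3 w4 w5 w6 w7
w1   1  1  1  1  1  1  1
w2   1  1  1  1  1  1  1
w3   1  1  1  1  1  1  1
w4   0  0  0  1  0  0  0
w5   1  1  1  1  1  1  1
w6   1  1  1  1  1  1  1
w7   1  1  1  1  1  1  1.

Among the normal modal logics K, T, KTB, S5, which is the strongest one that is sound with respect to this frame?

T

Reflexive (axiom T): yes — every world is S-related to itself.
Symmetric (axiom B): no — w1 S w4 but not w4 S w1.
Euclidean (axiom 5): no — w1 S w4 and w1 S w2, but not w4 S w2.
So F validates K, T; KTB would additionally require S to be symmetric. The strongest is T.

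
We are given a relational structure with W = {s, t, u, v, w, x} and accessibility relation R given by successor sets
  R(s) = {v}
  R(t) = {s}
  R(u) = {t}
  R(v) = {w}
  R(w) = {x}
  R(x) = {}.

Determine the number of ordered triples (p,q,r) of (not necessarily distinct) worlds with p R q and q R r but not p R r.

4

Enumerating: (s,v,w), (t,s,v), (u,t,s), (v,w,x).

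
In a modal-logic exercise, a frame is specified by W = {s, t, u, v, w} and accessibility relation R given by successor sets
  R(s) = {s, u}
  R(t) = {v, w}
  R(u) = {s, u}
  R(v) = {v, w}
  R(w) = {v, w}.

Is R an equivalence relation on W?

Reflexive: no — t is not related to itself.
Symmetric: no — t R v but not v R t.
Transitive: yes — every two-step R-path is closed by a direct edge.
So R is not an equivalence relation.

No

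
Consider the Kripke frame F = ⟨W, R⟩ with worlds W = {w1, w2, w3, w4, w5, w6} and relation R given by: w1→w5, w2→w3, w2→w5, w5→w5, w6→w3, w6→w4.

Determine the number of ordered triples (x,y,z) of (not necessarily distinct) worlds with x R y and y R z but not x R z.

0

R is transitive; there are no such tuples.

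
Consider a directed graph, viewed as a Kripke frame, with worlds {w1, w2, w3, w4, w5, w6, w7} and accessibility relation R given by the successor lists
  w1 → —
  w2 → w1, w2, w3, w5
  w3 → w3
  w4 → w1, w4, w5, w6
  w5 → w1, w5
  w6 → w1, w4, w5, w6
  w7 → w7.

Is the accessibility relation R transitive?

Yes

Transitive: yes — every two-step R-path is closed by a direct edge.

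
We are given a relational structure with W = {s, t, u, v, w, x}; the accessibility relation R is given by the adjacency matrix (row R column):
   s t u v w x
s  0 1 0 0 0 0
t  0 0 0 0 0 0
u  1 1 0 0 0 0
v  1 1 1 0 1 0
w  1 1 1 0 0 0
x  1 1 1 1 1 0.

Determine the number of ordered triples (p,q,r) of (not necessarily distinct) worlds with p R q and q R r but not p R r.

R is transitive; there are no such tuples.

0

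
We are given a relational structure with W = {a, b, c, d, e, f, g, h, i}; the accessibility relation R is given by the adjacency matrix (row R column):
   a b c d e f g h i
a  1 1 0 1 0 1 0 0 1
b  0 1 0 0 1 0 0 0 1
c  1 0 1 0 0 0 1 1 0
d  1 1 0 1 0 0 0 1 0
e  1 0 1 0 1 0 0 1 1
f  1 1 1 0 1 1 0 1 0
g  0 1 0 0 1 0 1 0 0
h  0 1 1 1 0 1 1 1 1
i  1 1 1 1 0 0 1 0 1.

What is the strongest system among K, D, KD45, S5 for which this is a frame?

D

Serial (axiom D): yes — every world has a successor (e.g. a R a).
Euclidean (axiom 5): no — a R b and a R d, but not b R d.
Transitive (axiom 4): no — a R b and b R e, but not a R e.
Reflexive (axiom T): yes — every world is R-related to itself.
So F validates K, D; KD45 would additionally require R to be Euclidean and transitive. The strongest is D.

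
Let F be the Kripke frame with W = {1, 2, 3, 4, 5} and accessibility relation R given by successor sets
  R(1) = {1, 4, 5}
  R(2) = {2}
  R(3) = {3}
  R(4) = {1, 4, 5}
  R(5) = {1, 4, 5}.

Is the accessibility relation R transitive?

Yes

Transitive: yes — every two-step R-path is closed by a direct edge.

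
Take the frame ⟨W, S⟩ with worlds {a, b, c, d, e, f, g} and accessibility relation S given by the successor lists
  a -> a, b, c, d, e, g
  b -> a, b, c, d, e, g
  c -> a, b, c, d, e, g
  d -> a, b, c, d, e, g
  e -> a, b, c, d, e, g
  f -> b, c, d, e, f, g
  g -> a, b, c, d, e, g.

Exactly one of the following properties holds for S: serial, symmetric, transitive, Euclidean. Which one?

serial

Serial: yes — every world has a successor (e.g. a S a).
Symmetric: no — f S b but not b S f.
Transitive: no — f S b and b S a, but not f S a.
Euclidean: no — f S b and f S f, but not b S f.
Only serial holds.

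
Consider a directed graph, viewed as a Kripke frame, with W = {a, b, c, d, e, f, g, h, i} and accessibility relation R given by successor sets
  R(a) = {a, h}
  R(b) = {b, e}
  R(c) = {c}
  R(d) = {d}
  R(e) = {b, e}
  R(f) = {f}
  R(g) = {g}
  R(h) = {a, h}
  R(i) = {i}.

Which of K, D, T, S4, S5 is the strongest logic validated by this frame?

S5

Serial (axiom D): yes — every world has a successor (e.g. a R a).
Reflexive (axiom T): yes — every world is R-related to itself.
Transitive (axiom 4): yes — every two-step R-path is closed by a direct edge.
Euclidean (axiom 5): yes — any two successors of a common world are R-related.
So F validates K, D, T, S4, S5. The strongest is S5.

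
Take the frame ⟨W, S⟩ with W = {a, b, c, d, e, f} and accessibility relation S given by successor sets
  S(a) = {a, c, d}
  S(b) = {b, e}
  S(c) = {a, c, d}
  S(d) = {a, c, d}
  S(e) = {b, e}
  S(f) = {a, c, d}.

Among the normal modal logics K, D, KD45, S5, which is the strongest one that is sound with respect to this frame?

KD45

Serial (axiom D): yes — every world has a successor (e.g. a S a).
Euclidean (axiom 5): yes — any two successors of a common world are S-related.
Transitive (axiom 4): yes — every two-step S-path is closed by a direct edge.
Reflexive (axiom T): no — f is not related to itself.
So F validates K, D, KD45; S5 would additionally require S to be reflexive. The strongest is KD45.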